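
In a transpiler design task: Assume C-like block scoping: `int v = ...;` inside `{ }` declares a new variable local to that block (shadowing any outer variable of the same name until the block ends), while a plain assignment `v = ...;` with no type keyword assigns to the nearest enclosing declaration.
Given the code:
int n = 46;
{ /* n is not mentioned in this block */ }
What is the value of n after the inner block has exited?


Analyzing scoping rules:
Outer scope: declares n = 46
Inner block: n is neither redeclared nor assigned -> unchanged
After the block -> 46
Result: 46

46


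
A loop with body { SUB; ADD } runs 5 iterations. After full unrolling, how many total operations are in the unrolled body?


Loop body operations: SUB, ADD (2 ops per iteration)
Unrolling 5 iterations:
  Iteration 1: SUB, ADD (2 ops)
  Iteration 2: SUB, ADD (2 ops)
  Iteration 3: SUB, ADD (2 ops)
  Iteration 4: SUB, ADD (2 ops)
  Iteration 5: SUB, ADD (2 ops)
Total: 5 iterations * 2 ops/iter = 10 operations

10


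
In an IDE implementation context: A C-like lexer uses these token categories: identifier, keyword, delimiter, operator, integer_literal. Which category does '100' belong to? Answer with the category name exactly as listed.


Token: '100'
Checking categories:
  identifier: no
  integer_literal: YES
  operator: no
  keyword: no
  delimiter: no
Category: integer_literal

integer_literal


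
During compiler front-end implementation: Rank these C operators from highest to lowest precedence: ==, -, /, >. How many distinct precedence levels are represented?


Looking up precedence for each operator:
  == -> precedence 3
  - -> precedence 5
  / -> precedence 6
  > -> precedence 4
Sorted highest to lowest: /, -, >, ==
Distinct precedence values: [6, 5, 4, 3]
Number of distinct levels: 4

4


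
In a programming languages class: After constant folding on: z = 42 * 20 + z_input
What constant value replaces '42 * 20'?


Identifying constant sub-expression:
  Original: z = 42 * 20 + z_input
  42 and 20 are both compile-time constants
  Evaluating: 42 * 20 = 840
  After folding: z = 840 + z_input

840


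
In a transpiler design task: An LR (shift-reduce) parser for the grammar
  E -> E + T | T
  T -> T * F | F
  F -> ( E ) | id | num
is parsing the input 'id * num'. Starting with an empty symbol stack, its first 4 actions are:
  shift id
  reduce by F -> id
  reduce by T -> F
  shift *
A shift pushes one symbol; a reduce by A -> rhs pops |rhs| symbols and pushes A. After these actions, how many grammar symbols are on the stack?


Tracking the symbol stack through each action:
  Action 1: shift 'id' : push -> stack = [id] (size 1)
  Action 2: reduce by F -> id : pop 1, push F -> stack = [F] (size 1)
  Action 3: reduce by T -> F : pop 1, push T -> stack = [T] (size 1)
  Action 4: shift '*' : push -> stack = [T, *] (size 2)
Final stack size: 2

2


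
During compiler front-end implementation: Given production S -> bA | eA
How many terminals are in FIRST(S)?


Production: S -> bA | eA
Examining each alternative for leading terminals:
  S -> bA : first terminal = 'b'
  S -> eA : first terminal = 'e'
FIRST(S) = {b, e}
Count: 2

2


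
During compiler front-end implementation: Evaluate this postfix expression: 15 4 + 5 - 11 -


Processing tokens left to right:
Push 15, Push 4
Pop 15 and 4, compute 15 + 4 = 19, push 19
Push 5
Pop 19 and 5, compute 19 - 5 = 14, push 14
Push 11
Pop 14 and 11, compute 14 - 11 = 3, push 3
Stack result: 3

3


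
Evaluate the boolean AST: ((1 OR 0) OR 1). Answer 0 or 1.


Step 1: Evaluate inner node
  1 OR 0 = 1
Step 2: Evaluate root node
  1 OR 1 = 1

1


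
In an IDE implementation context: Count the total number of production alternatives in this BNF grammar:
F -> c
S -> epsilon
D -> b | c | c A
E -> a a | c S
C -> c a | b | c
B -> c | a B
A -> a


Counting alternatives per rule:
  F: 1 alternative(s)
  S: 1 alternative(s)
  D: 3 alternative(s)
  E: 2 alternative(s)
  C: 3 alternative(s)
  B: 2 alternative(s)
  A: 1 alternative(s)
Sum: 1 + 1 + 3 + 2 + 3 + 2 + 1 = 13

13


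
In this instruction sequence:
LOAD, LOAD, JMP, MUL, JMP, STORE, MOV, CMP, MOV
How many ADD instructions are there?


Scanning instruction sequence for ADD:
  Position 1: LOAD
  Position 2: LOAD
  Position 3: JMP
  Position 4: MUL
  Position 5: JMP
  Position 6: STORE
  Position 7: MOV
  Position 8: CMP
  Position 9: MOV
Matches at positions: []
Total ADD count: 0

0


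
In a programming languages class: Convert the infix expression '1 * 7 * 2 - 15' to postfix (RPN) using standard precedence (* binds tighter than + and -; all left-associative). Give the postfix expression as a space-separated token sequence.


Applying the shunting-yard algorithm:
  Operand 1 -> output
  Push '*' onto operator stack -> op-stack: [*]
  Operand 7 -> output
  See '*' (prec 2); top '*' (prec 2) >= it -> pop '*' to output
  Push '*' onto operator stack -> op-stack: [*]
  Operand 2 -> output
  See '-' (prec 1); top '*' (prec 2) >= it -> pop '*' to output
  Push '-' onto operator stack -> op-stack: [-]
  Operand 15 -> output
  End of input: pop '-' to output
Postfix result: 1 7 * 2 * 15 -

1 7 * 2 * 15 -


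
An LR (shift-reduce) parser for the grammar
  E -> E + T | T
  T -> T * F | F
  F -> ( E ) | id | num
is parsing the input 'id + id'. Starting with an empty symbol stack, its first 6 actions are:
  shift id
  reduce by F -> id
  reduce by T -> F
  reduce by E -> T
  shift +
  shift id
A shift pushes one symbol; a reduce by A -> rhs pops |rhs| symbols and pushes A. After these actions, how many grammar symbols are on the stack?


Tracking the symbol stack through each action:
  Action 1: shift 'id' : push -> stack = [id] (size 1)
  Action 2: reduce by F -> id : pop 1, push F -> stack = [F] (size 1)
  Action 3: reduce by T -> F : pop 1, push T -> stack = [T] (size 1)
  Action 4: reduce by E -> T : pop 1, push E -> stack = [E] (size 1)
  Action 5: shift '+' : push -> stack = [E, +] (size 2)
  Action 6: shift 'id' : push -> stack = [E, +, id] (size 3)
Final stack size: 3

3


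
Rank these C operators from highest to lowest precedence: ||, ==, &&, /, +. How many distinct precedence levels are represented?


Looking up precedence for each operator:
  || -> precedence 1
  == -> precedence 3
  && -> precedence 2
  / -> precedence 6
  + -> precedence 5
Sorted highest to lowest: /, +, ==, &&, ||
Distinct precedence values: [6, 5, 3, 2, 1]
Number of distinct levels: 5

5


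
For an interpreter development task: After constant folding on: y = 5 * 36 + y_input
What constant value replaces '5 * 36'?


Identifying constant sub-expression:
  Original: y = 5 * 36 + y_input
  5 and 36 are both compile-time constants
  Evaluating: 5 * 36 = 180
  After folding: y = 180 + y_input

180


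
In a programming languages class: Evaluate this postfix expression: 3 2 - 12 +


Processing tokens left to right:
Push 3, Push 2
Pop 3 and 2, compute 3 - 2 = 1, push 1
Push 12
Pop 1 and 12, compute 1 + 12 = 13, push 13
Stack result: 13

13


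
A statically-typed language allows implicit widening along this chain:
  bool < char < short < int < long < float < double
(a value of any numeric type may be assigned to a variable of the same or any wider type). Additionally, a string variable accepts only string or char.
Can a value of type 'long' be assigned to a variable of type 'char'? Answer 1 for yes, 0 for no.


Target variable type: char
Source value type: long
Numeric ranks: long=4, char=1
Widening allowed iff rank(source) <= rank(target): 4 <= 1? No
Result: 0

0


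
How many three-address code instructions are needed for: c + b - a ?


Expression: c + b - a
Generating three-address code (respecting * over +/- precedence):
  Instruction 1: t1 = c + b
  Instruction 2: t2 = t1 - a
Total instructions: 2

2


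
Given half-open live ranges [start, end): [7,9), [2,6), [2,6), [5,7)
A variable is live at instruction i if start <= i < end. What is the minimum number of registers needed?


Live ranges:
  Var0: [7, 9)
  Var1: [2, 6)
  Var2: [2, 6)
  Var3: [5, 7)
Sweep-line events (position, delta, active):
  pos=2 start -> active=1
  pos=2 start -> active=2
  pos=5 start -> active=3
  pos=6 end -> active=2
  pos=6 end -> active=1
  pos=7 end -> active=0
  pos=7 start -> active=1
  pos=9 end -> active=0
Maximum simultaneous active: 3
Minimum registers needed: 3

3


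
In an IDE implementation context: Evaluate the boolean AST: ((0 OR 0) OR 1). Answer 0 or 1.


Step 1: Evaluate inner node
  0 OR 0 = 0
Step 2: Evaluate root node
  0 OR 1 = 1

1


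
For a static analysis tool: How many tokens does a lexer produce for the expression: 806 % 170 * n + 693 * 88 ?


Scanning '806 % 170 * n + 693 * 88'
Token 1: '806' -> integer_literal
Token 2: '%' -> operator
Token 3: '170' -> integer_literal
Token 4: '*' -> operator
Token 5: 'n' -> identifier
Token 6: '+' -> operator
Token 7: '693' -> integer_literal
Token 8: '*' -> operator
Token 9: '88' -> integer_literal
Total tokens: 9

9


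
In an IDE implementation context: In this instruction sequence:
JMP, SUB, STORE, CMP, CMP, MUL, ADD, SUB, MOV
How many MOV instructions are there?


Scanning instruction sequence for MOV:
  Position 1: JMP
  Position 2: SUB
  Position 3: STORE
  Position 4: CMP
  Position 5: CMP
  Position 6: MUL
  Position 7: ADD
  Position 8: SUB
  Position 9: MOV <- MATCH
Matches at positions: [9]
Total MOV count: 1

1


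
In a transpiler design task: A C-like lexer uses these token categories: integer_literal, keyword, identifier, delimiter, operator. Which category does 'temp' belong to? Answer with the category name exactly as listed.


Token: 'temp'
Checking categories:
  identifier: YES
  integer_literal: no
  operator: no
  keyword: no
  delimiter: no
Category: identifier

identifier


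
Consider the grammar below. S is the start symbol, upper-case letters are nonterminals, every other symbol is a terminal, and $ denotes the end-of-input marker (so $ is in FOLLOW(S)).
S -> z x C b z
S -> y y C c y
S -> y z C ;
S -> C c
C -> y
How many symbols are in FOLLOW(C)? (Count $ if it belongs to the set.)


S is the start symbol and does not occur in any rule body, so FOLLOW(S) = {$}.
Examining every occurrence of C in a rule body:
  S -> z x C b z : C is followed by terminal 'b' -> add 'b'
  S -> y y C c y : C is followed by terminal 'c' -> add 'c'
  S -> y z C ; : C is followed by terminal ';' -> add ';'
  S -> C c : C is followed by terminal 'c' -> add 'c' (already in the set)
  C -> y : C does not occur in the body -> contributes nothing
FOLLOW(C) = {;, b, c}
Count: 3

3


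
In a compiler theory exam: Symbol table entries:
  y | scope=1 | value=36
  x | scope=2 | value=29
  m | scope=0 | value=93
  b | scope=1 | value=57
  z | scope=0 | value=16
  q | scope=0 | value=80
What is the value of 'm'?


Searching symbol table for 'm':
  y | scope=1 | value=36
  x | scope=2 | value=29
  m | scope=0 | value=93 <- MATCH
  b | scope=1 | value=57
  z | scope=0 | value=16
  q | scope=0 | value=80
Found 'm' at scope 0 with value 93

93


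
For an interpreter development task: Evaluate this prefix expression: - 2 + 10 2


Parsing prefix expression: - 2 + 10 2
Step 1: Innermost operation '+ 10 2'
  10 + 2 = 12
Step 2: Outer operation '- 2 [12]'
  2 - 12 = -10

-10


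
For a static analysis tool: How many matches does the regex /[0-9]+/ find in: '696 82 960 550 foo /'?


Pattern: /[0-9]+/ (int literals)
Input: '696 82 960 550 foo /'
Scanning for matches:
  Match 1: '696'
  Match 2: '82'
  Match 3: '960'
  Match 4: '550'
Total matches: 4

4


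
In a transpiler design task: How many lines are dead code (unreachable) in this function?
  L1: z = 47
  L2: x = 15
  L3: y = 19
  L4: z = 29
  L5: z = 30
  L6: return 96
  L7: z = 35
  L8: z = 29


Analyzing control flow:
  L1: reachable (before return)
  L2: reachable (before return)
  L3: reachable (before return)
  L4: reachable (before return)
  L5: reachable (before return)
  L6: reachable (return statement)
  L7: DEAD (after return at L6)
  L8: DEAD (after return at L6)
Return at L6, total lines = 8
Dead lines: L7 through L8
Count: 2

2


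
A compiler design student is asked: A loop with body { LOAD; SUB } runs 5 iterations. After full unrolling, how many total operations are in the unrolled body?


Loop body operations: LOAD, SUB (2 ops per iteration)
Unrolling 5 iterations:
  Iteration 1: LOAD, SUB (2 ops)
  Iteration 2: LOAD, SUB (2 ops)
  Iteration 3: LOAD, SUB (2 ops)
  Iteration 4: LOAD, SUB (2 ops)
  Iteration 5: LOAD, SUB (2 ops)
Total: 5 iterations * 2 ops/iter = 10 operations

10


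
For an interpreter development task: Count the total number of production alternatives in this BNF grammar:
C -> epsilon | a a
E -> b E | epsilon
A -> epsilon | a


Counting alternatives per rule:
  C: 2 alternative(s)
  E: 2 alternative(s)
  A: 2 alternative(s)
Sum: 2 + 2 + 2 = 6

6


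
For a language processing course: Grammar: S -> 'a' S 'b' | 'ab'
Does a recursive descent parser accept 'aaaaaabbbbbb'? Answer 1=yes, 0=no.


Grammar accepts strings of the form a^n b^n (n >= 1)
Word: 'aaaaaabbbbbb'
Counting: 6 a's and 6 b's
Check: 6 == 6? Yes
Derivation (S -> aSb applied 5 time(s), then S -> ab): S => aSb => aaSbb => aaaSbbb => aaaaSbbbb => aaaaaSbbbbb => aaaaaabbbbbb
Accepted

1


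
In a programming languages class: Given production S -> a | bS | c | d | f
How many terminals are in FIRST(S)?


Production: S -> a | bS | c | d | f
Examining each alternative for leading terminals:
  S -> a : first terminal = 'a'
  S -> bS : first terminal = 'b'
  S -> c : first terminal = 'c'
  S -> d : first terminal = 'd'
  S -> f : first terminal = 'f'
FIRST(S) = {a, b, c, d, f}
Count: 5

5


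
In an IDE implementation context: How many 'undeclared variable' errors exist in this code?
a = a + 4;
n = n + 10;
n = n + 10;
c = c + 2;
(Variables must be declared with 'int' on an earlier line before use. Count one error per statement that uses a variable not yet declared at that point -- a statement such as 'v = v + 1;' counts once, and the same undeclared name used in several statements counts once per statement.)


Scanning code line by line:
  Line 1: use 'a' -> ERROR (undeclared)
  Line 2: use 'n' -> ERROR (undeclared)
  Line 3: use 'n' -> ERROR (undeclared)
  Line 4: use 'c' -> ERROR (undeclared)
Total undeclared variable errors: 4

4


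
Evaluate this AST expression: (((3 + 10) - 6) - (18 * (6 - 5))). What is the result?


Expression: (((3 + 10) - 6) - (18 * (6 - 5)))
Evaluating step by step:
  3 + 10 = 13
  13 - 6 = 7
  6 - 5 = 1
  18 * 1 = 18
  7 - 18 = -11
Result: -11

-11


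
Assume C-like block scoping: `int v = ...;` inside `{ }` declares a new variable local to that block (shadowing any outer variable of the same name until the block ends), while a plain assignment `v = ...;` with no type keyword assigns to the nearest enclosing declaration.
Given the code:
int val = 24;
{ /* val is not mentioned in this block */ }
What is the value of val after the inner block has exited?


Analyzing scoping rules:
Outer scope: declares val = 24
Inner block: val is neither redeclared nor assigned -> unchanged
After the block -> 24
Result: 24

24


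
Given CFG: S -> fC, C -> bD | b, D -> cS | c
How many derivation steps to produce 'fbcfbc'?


Grammar: S -> fC, C -> bD | b, D -> cS | c
Deriving 'fbcfbc':
Step 1: S -> fC => fC
Step 2: C -> bD => fbD
Step 3: D -> cS => fbcS
Step 4: S -> fC => fbcfC
Step 5: C -> bD => fbcfbD
Step 6: D -> c => fbcfbc
Total derivation steps: 6

6


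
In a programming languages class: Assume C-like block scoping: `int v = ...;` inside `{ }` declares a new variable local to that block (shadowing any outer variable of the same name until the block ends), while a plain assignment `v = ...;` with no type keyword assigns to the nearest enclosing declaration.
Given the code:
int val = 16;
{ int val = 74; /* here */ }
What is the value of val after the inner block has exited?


Analyzing scoping rules:
Outer scope: declares val = 16
Inner block: 'int val = 74;' declares a NEW val that shadows the outer one
When the block exits the inner val goes out of scope; the outer val was never modified -> 16
Result: 16

16


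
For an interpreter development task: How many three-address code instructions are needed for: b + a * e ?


Expression: b + a * e
Generating three-address code (respecting * over +/- precedence):
  Instruction 1: t1 = a * e
  Instruction 2: t2 = b + t1
Total instructions: 2

2


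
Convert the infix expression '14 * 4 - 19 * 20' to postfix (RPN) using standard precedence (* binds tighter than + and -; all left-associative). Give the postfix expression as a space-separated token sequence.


Applying the shunting-yard algorithm:
  Operand 14 -> output
  Push '*' onto operator stack -> op-stack: [*]
  Operand 4 -> output
  See '-' (prec 1); top '*' (prec 2) >= it -> pop '*' to output
  Push '-' onto operator stack -> op-stack: [-]
  Operand 19 -> output
  Push '*' onto operator stack -> op-stack: [-, *]
  Operand 20 -> output
  End of input: pop '*' to output
  End of input: pop '-' to output
Postfix result: 14 4 * 19 20 * -

14 4 * 19 20 * -


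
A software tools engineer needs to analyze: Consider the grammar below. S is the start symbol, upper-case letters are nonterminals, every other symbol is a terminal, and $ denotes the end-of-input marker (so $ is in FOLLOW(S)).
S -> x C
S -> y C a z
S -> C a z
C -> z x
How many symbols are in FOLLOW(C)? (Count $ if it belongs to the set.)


S is the start symbol and does not occur in any rule body, so FOLLOW(S) = {$}.
Examining every occurrence of C in a rule body:
  S -> x C : C is at the right end -> add FOLLOW(S) = {$}
  S -> y C a z : C is followed by terminal 'a' -> add 'a'
  S -> C a z : C is followed by terminal 'a' -> add 'a' (already in the set)
  C -> z x : C does not occur in the body -> contributes nothing
FOLLOW(C) = {a, $}
Count: 2

2


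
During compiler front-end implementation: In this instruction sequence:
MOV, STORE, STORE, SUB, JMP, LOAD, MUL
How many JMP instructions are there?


Scanning instruction sequence for JMP:
  Position 1: MOV
  Position 2: STORE
  Position 3: STORE
  Position 4: SUB
  Position 5: JMP <- MATCH
  Position 6: LOAD
  Position 7: MUL
Matches at positions: [5]
Total JMP count: 1

1


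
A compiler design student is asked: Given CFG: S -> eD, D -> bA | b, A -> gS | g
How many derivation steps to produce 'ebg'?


Grammar: S -> eD, D -> bA | b, A -> gS | g
Deriving 'ebg':
Step 1: S -> eD => eD
Step 2: D -> bA => ebA
Step 3: A -> g => ebg
Total derivation steps: 3

3


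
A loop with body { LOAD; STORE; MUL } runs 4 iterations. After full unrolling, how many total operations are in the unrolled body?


Loop body operations: LOAD, STORE, MUL (3 ops per iteration)
Unrolling 4 iterations:
  Iteration 1: LOAD, STORE, MUL (3 ops)
  Iteration 2: LOAD, STORE, MUL (3 ops)
  Iteration 3: LOAD, STORE, MUL (3 ops)
  Iteration 4: LOAD, STORE, MUL (3 ops)
Total: 4 iterations * 3 ops/iter = 12 operations

12


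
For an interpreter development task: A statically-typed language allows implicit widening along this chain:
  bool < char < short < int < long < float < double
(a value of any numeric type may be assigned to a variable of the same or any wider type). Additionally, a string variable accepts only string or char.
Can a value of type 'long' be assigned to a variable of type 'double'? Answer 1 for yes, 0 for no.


Target variable type: double
Source value type: long
Numeric ranks: long=4, double=6
Widening allowed iff rank(source) <= rank(target): 4 <= 6? Yes
Result: 1

1


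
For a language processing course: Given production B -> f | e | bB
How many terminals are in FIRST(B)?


Production: B -> f | e | bB
Examining each alternative for leading terminals:
  B -> f : first terminal = 'f'
  B -> e : first terminal = 'e'
  B -> bB : first terminal = 'b'
FIRST(B) = {b, e, f}
Count: 3

3


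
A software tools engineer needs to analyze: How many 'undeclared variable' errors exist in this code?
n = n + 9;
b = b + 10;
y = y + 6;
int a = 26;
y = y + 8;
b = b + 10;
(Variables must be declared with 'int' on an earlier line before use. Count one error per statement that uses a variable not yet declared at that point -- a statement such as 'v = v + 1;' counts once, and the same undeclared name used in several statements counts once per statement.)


Scanning code line by line:
  Line 1: use 'n' -> ERROR (undeclared)
  Line 2: use 'b' -> ERROR (undeclared)
  Line 3: use 'y' -> ERROR (undeclared)
  Line 4: declare 'a' -> declared = ['a']
  Line 5: use 'y' -> ERROR (undeclared)
  Line 6: use 'b' -> ERROR (undeclared)
Total undeclared variable errors: 5

5


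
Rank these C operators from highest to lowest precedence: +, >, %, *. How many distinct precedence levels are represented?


Looking up precedence for each operator:
  + -> precedence 5
  > -> precedence 4
  % -> precedence 6
  * -> precedence 6
Sorted highest to lowest: %, *, +, >
Distinct precedence values: [6, 5, 4]
Number of distinct levels: 3

3


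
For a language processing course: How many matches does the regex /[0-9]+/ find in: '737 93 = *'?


Pattern: /[0-9]+/ (int literals)
Input: '737 93 = *'
Scanning for matches:
  Match 1: '737'
  Match 2: '93'
Total matches: 2

2


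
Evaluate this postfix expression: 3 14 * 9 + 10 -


Processing tokens left to right:
Push 3, Push 14
Pop 3 and 14, compute 3 * 14 = 42, push 42
Push 9
Pop 42 and 9, compute 42 + 9 = 51, push 51
Push 10
Pop 51 and 10, compute 51 - 10 = 41, push 41
Stack result: 41

41


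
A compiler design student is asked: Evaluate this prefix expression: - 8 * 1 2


Parsing prefix expression: - 8 * 1 2
Step 1: Innermost operation '* 1 2'
  1 * 2 = 2
Step 2: Outer operation '- 8 [2]'
  8 - 2 = 6

6


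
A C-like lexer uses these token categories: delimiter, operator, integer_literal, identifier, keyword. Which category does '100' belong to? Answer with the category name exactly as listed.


Token: '100'
Checking categories:
  identifier: no
  integer_literal: YES
  operator: no
  keyword: no
  delimiter: no
Category: integer_literal

integer_literal


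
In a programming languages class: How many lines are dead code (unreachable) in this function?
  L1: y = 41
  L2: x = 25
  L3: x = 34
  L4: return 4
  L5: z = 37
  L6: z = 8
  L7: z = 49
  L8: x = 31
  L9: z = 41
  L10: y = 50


Analyzing control flow:
  L1: reachable (before return)
  L2: reachable (before return)
  L3: reachable (before return)
  L4: reachable (return statement)
  L5: DEAD (after return at L4)
  L6: DEAD (after return at L4)
  L7: DEAD (after return at L4)
  L8: DEAD (after return at L4)
  L9: DEAD (after return at L4)
  L10: DEAD (after return at L4)
Return at L4, total lines = 10
Dead lines: L5 through L10
Count: 6

6


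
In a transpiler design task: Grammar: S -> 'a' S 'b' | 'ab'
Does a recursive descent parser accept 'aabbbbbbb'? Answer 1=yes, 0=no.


Grammar accepts strings of the form a^n b^n (n >= 1)
Word: 'aabbbbbbb'
Counting: 2 a's and 7 b's
Check: 2 == 7? No
Mismatch: a-count != b-count
Rejected

0


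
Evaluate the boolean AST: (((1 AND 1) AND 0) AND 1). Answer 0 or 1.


Step 1: Evaluate inner node
  1 AND 1 = 1
Step 2: Evaluate next node
  1 AND 0 = 0
Step 3: Evaluate root node
  0 AND 1 = 0

0


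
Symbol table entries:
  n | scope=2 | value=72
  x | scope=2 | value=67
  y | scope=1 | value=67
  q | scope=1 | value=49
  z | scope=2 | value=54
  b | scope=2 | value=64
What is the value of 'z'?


Searching symbol table for 'z':
  n | scope=2 | value=72
  x | scope=2 | value=67
  y | scope=1 | value=67
  q | scope=1 | value=49
  z | scope=2 | value=54 <- MATCH
  b | scope=2 | value=64
Found 'z' at scope 2 with value 54

54


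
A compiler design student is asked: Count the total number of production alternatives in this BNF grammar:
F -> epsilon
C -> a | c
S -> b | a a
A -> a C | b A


Counting alternatives per rule:
  F: 1 alternative(s)
  C: 2 alternative(s)
  S: 2 alternative(s)
  A: 2 alternative(s)
Sum: 1 + 2 + 2 + 2 = 7

7


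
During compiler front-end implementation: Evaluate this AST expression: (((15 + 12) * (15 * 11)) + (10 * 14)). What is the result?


Expression: (((15 + 12) * (15 * 11)) + (10 * 14))
Evaluating step by step:
  15 + 12 = 27
  15 * 11 = 165
  27 * 165 = 4455
  10 * 14 = 140
  4455 + 140 = 4595
Result: 4595

4595


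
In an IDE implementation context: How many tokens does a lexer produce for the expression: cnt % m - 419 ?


Scanning 'cnt % m - 419'
Token 1: 'cnt' -> identifier
Token 2: '%' -> operator
Token 3: 'm' -> identifier
Token 4: '-' -> operator
Token 5: '419' -> integer_literal
Total tokens: 5

5


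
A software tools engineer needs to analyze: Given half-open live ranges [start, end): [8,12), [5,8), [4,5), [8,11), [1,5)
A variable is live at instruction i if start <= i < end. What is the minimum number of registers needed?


Live ranges:
  Var0: [8, 12)
  Var1: [5, 8)
  Var2: [4, 5)
  Var3: [8, 11)
  Var4: [1, 5)
Sweep-line events (position, delta, active):
  pos=1 start -> active=1
  pos=4 start -> active=2
  pos=5 end -> active=1
  pos=5 end -> active=0
  pos=5 start -> active=1
  pos=8 end -> active=0
  pos=8 start -> active=1
  pos=8 start -> active=2
  pos=11 end -> active=1
  pos=12 end -> active=0
Maximum simultaneous active: 2
Minimum registers needed: 2

2


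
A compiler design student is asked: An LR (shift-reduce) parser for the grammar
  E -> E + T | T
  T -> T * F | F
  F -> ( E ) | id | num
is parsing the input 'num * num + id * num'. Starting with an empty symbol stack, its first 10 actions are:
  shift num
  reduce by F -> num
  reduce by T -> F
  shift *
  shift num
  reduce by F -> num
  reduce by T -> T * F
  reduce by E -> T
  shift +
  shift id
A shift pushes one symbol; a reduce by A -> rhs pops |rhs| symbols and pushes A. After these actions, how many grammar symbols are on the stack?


Tracking the symbol stack through each action:
  Action 1: shift 'num' : push -> stack = [num] (size 1)
  Action 2: reduce by F -> num : pop 1, push F -> stack = [F] (size 1)
  Action 3: reduce by T -> F : pop 1, push T -> stack = [T] (size 1)
  Action 4: shift '*' : push -> stack = [T, *] (size 2)
  Action 5: shift 'num' : push -> stack = [T, *, num] (size 3)
  Action 6: reduce by F -> num : pop 1, push F -> stack = [T, *, F] (size 3)
  Action 7: reduce by T -> T * F : pop 3, push T -> stack = [T] (size 1)
  Action 8: reduce by E -> T : pop 1, push E -> stack = [E] (size 1)
  Action 9: shift '+' : push -> stack = [E, +] (size 2)
  Action 10: shift 'id' : push -> stack = [E, +, id] (size 3)
Final stack size: 3

3


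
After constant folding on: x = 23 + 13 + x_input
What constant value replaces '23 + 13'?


Identifying constant sub-expression:
  Original: x = 23 + 13 + x_input
  23 and 13 are both compile-time constants
  Evaluating: 23 + 13 = 36
  After folding: x = 36 + x_input

36


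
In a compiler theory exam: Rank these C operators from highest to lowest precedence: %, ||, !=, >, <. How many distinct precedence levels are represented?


Looking up precedence for each operator:
  % -> precedence 6
  || -> precedence 1
  != -> precedence 3
  > -> precedence 4
  < -> precedence 4
Sorted highest to lowest: %, >, <, !=, ||
Distinct precedence values: [6, 4, 3, 1]
Number of distinct levels: 4

4


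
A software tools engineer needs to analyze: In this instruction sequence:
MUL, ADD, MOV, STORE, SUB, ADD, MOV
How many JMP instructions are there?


Scanning instruction sequence for JMP:
  Position 1: MUL
  Position 2: ADD
  Position 3: MOV
  Position 4: STORE
  Position 5: SUB
  Position 6: ADD
  Position 7: MOV
Matches at positions: []
Total JMP count: 0

0


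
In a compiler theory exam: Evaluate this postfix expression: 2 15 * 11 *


Processing tokens left to right:
Push 2, Push 15
Pop 2 and 15, compute 2 * 15 = 30, push 30
Push 11
Pop 30 and 11, compute 30 * 11 = 330, push 330
Stack result: 330

330


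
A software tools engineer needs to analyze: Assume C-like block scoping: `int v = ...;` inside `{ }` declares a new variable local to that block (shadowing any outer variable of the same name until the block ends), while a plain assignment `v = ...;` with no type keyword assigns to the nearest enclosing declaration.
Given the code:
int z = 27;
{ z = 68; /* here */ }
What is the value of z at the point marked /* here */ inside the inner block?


Analyzing scoping rules:
Outer scope: declares z = 27
Inner block: 'z = 68;' has no type keyword, so it is an assignment to the outer z (no shadowing)
Inside the block, after the assignment -> 68
Result: 68

68


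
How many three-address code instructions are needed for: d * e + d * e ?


Expression: d * e + d * e
Generating three-address code (respecting * over +/- precedence):
  Instruction 1: t1 = d * e
  Instruction 2: t2 = d * e
  Instruction 3: t3 = t1 + t2
Total instructions: 3

3


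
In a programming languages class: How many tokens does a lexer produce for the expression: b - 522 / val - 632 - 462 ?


Scanning 'b - 522 / val - 632 - 462'
Token 1: 'b' -> identifier
Token 2: '-' -> operator
Token 3: '522' -> integer_literal
Token 4: '/' -> operator
Token 5: 'val' -> identifier
Token 6: '-' -> operator
Token 7: '632' -> integer_literal
Token 8: '-' -> operator
Token 9: '462' -> integer_literal
Total tokens: 9

9


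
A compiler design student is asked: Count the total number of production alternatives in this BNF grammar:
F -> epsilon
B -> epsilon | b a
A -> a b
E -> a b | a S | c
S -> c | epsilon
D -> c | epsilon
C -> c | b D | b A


Counting alternatives per rule:
  F: 1 alternative(s)
  B: 2 alternative(s)
  A: 1 alternative(s)
  E: 3 alternative(s)
  S: 2 alternative(s)
  D: 2 alternative(s)
  C: 3 alternative(s)
Sum: 1 + 2 + 1 + 3 + 2 + 2 + 3 = 14

14


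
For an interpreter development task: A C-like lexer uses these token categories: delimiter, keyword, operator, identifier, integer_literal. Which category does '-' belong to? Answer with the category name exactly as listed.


Token: '-'
Checking categories:
  identifier: no
  integer_literal: no
  operator: YES
  keyword: no
  delimiter: no
Category: operator

operator


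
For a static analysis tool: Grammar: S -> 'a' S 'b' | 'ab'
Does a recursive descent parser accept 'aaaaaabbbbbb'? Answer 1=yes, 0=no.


Grammar accepts strings of the form a^n b^n (n >= 1)
Word: 'aaaaaabbbbbb'
Counting: 6 a's and 6 b's
Check: 6 == 6? Yes
Derivation (S -> aSb applied 5 time(s), then S -> ab): S => aSb => aaSbb => aaaSbbb => aaaaSbbbb => aaaaaSbbbbb => aaaaaabbbbbb
Accepted

1


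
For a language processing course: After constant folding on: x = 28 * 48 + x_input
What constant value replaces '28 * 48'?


Identifying constant sub-expression:
  Original: x = 28 * 48 + x_input
  28 and 48 are both compile-time constants
  Evaluating: 28 * 48 = 1344
  After folding: x = 1344 + x_input

1344


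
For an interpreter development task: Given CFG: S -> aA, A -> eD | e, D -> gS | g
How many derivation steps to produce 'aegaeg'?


Grammar: S -> aA, A -> eD | e, D -> gS | g
Deriving 'aegaeg':
Step 1: S -> aA => aA
Step 2: A -> eD => aeD
Step 3: D -> gS => aegS
Step 4: S -> aA => aegaA
Step 5: A -> eD => aegaeD
Step 6: D -> g => aegaeg
Total derivation steps: 6

6


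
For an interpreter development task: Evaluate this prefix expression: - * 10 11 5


Parsing prefix expression: - * 10 11 5
Step 1: Innermost operation '* 10 11'
  10 * 11 = 110
Step 2: Outer operation '- [110] 5'
  110 - 5 = 105

105


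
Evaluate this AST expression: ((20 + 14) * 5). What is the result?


Expression: ((20 + 14) * 5)
Evaluating step by step:
  20 + 14 = 34
  34 * 5 = 170
Result: 170

170


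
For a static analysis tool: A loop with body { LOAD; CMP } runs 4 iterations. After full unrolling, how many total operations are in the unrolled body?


Loop body operations: LOAD, CMP (2 ops per iteration)
Unrolling 4 iterations:
  Iteration 1: LOAD, CMP (2 ops)
  Iteration 2: LOAD, CMP (2 ops)
  Iteration 3: LOAD, CMP (2 ops)
  Iteration 4: LOAD, CMP (2 ops)
Total: 4 iterations * 2 ops/iter = 8 operations

8


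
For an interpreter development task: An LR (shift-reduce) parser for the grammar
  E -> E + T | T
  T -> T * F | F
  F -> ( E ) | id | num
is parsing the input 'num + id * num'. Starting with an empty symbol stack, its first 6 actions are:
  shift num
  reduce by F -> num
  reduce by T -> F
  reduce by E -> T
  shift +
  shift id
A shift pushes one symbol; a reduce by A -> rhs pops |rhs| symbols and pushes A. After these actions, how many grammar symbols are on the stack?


Tracking the symbol stack through each action:
  Action 1: shift 'num' : push -> stack = [num] (size 1)
  Action 2: reduce by F -> num : pop 1, push F -> stack = [F] (size 1)
  Action 3: reduce by T -> F : pop 1, push T -> stack = [T] (size 1)
  Action 4: reduce by E -> T : pop 1, push E -> stack = [E] (size 1)
  Action 5: shift '+' : push -> stack = [E, +] (size 2)
  Action 6: shift 'id' : push -> stack = [E, +, id] (size 3)
Final stack size: 3

3


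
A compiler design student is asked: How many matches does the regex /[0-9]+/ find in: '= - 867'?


Pattern: /[0-9]+/ (int literals)
Input: '= - 867'
Scanning for matches:
  Match 1: '867'
Total matches: 1

1


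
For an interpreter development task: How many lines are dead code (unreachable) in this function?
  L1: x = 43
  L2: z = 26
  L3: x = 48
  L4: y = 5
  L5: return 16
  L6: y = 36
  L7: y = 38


Analyzing control flow:
  L1: reachable (before return)
  L2: reachable (before return)
  L3: reachable (before return)
  L4: reachable (before return)
  L5: reachable (return statement)
  L6: DEAD (after return at L5)
  L7: DEAD (after return at L5)
Return at L5, total lines = 7
Dead lines: L6 through L7
Count: 2

2


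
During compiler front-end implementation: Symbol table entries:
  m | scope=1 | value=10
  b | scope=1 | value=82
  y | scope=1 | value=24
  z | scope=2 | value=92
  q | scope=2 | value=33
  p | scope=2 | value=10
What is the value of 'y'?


Searching symbol table for 'y':
  m | scope=1 | value=10
  b | scope=1 | value=82
  y | scope=1 | value=24 <- MATCH
  z | scope=2 | value=92
  q | scope=2 | value=33
  p | scope=2 | value=10
Found 'y' at scope 1 with value 24

24


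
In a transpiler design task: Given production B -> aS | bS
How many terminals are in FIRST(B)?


Production: B -> aS | bS
Examining each alternative for leading terminals:
  B -> aS : first terminal = 'a'
  B -> bS : first terminal = 'b'
FIRST(B) = {a, b}
Count: 2

2


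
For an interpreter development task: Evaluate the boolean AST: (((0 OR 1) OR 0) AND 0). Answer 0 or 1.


Step 1: Evaluate inner node
  0 OR 1 = 1
Step 2: Evaluate next node
  1 OR 0 = 1
Step 3: Evaluate root node
  1 AND 0 = 0

0


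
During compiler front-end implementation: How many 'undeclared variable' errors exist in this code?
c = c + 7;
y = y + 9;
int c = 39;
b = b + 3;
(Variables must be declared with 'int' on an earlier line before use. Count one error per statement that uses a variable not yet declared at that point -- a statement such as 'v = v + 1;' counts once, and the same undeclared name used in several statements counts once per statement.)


Scanning code line by line:
  Line 1: use 'c' -> ERROR (undeclared)
  Line 2: use 'y' -> ERROR (undeclared)
  Line 3: declare 'c' -> declared = ['c']
  Line 4: use 'b' -> ERROR (undeclared)
Total undeclared variable errors: 3

3


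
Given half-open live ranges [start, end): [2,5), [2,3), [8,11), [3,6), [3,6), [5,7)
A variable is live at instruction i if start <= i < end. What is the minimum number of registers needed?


Live ranges:
  Var0: [2, 5)
  Var1: [2, 3)
  Var2: [8, 11)
  Var3: [3, 6)
  Var4: [3, 6)
  Var5: [5, 7)
Sweep-line events (position, delta, active):
  pos=2 start -> active=1
  pos=2 start -> active=2
  pos=3 end -> active=1
  pos=3 start -> active=2
  pos=3 start -> active=3
  pos=5 end -> active=2
  pos=5 start -> active=3
  pos=6 end -> active=2
  pos=6 end -> active=1
  pos=7 end -> active=0
  pos=8 start -> active=1
  pos=11 end -> active=0
Maximum simultaneous active: 3
Minimum registers needed: 3

3


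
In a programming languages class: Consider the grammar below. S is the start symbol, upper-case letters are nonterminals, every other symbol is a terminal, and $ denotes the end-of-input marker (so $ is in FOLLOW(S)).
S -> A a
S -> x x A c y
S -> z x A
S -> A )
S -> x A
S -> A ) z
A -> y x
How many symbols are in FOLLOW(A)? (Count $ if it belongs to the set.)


S is the start symbol and does not occur in any rule body, so FOLLOW(S) = {$}.
Examining every occurrence of A in a rule body:
  S -> A a : A is followed by terminal 'a' -> add 'a'
  S -> x x A c y : A is followed by terminal 'c' -> add 'c'
  S -> z x A : A is at the right end -> add FOLLOW(S) = {$}
  S -> A ) : A is followed by terminal ')' -> add ')'
  S -> x A : A is at the right end -> add FOLLOW(S) = {$} (already in the set)
  S -> A ) z : A is followed by terminal ')' -> add ')' (already in the set)
  A -> y x : A does not occur in the body -> contributes nothing
FOLLOW(A) = {), a, c, $}
Count: 4

4


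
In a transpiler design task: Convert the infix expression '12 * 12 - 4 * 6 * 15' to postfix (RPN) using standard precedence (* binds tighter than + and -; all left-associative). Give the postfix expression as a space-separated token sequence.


Applying the shunting-yard algorithm:
  Operand 12 -> output
  Push '*' onto operator stack -> op-stack: [*]
  Operand 12 -> output
  See '-' (prec 1); top '*' (prec 2) >= it -> pop '*' to output
  Push '-' onto operator stack -> op-stack: [-]
  Operand 4 -> output
  Push '*' onto operator stack -> op-stack: [-, *]
  Operand 6 -> output
  See '*' (prec 2); top '*' (prec 2) >= it -> pop '*' to output
  Push '*' onto operator stack -> op-stack: [-, *]
  Operand 15 -> output
  End of input: pop '*' to output
  End of input: pop '-' to output
Postfix result: 12 12 * 4 6 * 15 * -

12 12 * 4 6 * 15 * -


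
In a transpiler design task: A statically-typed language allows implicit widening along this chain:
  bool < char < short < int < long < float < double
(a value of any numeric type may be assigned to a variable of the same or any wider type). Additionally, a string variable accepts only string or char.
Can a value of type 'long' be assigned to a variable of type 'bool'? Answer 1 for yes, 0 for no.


Target variable type: bool
Source value type: long
Numeric ranks: long=4, bool=0
Widening allowed iff rank(source) <= rank(target): 4 <= 0? No
Result: 0

0


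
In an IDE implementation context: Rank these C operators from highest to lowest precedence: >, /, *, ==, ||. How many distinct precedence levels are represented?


Looking up precedence for each operator:
  > -> precedence 4
  / -> precedence 6
  * -> precedence 6
  == -> precedence 3
  || -> precedence 1
Sorted highest to lowest: /, *, >, ==, ||
Distinct precedence values: [6, 4, 3, 1]
Number of distinct levels: 4

4


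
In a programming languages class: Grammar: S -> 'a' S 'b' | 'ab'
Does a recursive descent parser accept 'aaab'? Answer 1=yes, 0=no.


Grammar accepts strings of the form a^n b^n (n >= 1)
Word: 'aaab'
Counting: 3 a's and 1 b's
Check: 3 == 1? No
Mismatch: a-count != b-count
Rejected

0


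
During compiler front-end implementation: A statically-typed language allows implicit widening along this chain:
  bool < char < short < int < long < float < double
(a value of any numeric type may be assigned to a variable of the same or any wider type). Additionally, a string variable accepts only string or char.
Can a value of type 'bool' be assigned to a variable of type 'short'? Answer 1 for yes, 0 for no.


Target variable type: short
Source value type: bool
Numeric ranks: bool=0, short=2
Widening allowed iff rank(source) <= rank(target): 0 <= 2? Yes
Result: 1

1


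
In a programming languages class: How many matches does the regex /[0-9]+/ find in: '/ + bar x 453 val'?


Pattern: /[0-9]+/ (int literals)
Input: '/ + bar x 453 val'
Scanning for matches:
  Match 1: '453'
Total matches: 1

1
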